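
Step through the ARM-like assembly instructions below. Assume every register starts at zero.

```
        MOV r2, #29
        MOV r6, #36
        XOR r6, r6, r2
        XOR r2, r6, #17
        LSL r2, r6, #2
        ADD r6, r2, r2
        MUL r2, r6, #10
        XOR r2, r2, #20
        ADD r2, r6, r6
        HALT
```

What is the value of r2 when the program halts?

MOV r2, #29 → r2=29
MOV r6, #36 → r6=36
XOR r6, r6, r2 → r6=36^29=57
XOR r2, r6, #17 → r2=57^17=40
LSL r2, r6, #2 → r2=57<<2=228
ADD r6, r2, r2 → r6=228+228=456
MUL r2, r6, #10 → r2=456*10=4560
XOR r2, r2, #20 → r2=4560^20=4548
ADD r2, r6, r6 → r2=456+456=912
halt.

912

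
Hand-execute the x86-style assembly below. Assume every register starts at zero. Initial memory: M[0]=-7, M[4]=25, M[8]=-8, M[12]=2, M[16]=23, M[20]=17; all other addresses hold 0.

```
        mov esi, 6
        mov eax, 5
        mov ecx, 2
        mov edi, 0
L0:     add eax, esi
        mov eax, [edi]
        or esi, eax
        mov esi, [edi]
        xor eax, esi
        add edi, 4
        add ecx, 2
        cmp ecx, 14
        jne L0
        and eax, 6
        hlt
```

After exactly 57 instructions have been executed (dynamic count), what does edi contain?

24

mov esi, 6 → esi=6
mov eax, 5 → eax=5
mov ecx, 2 → ecx=2
mov edi, 0 → edi=0
add eax, esi → eax=5+6=11
mov eax, [edi] → eax=M[0]=-7
or esi, eax → esi=6|(-7)=-1
mov esi, [edi] → esi=M[0]=-7
xor eax, esi → eax=(-7)^(-7)=0
add edi, 4 → edi=0+4=4
add ecx, 2 → ecx=2+2=4
cmp ecx, 14  (cmp 4,14)
jne L0: taken
add eax, esi → eax=0+(-7)=-7
mov eax, [edi] → eax=M[4]=25
or esi, eax → esi=(-7)|25=-7
mov esi, [edi] → esi=M[4]=25
xor eax, esi → eax=25^25=0
add edi, 4 → edi=4+4=8
add ecx, 2 → ecx=4+2=6
cmp ecx, 14  (cmp 6,14)
jne L0: taken
add eax, esi → eax=0+25=25
mov eax, [edi] → eax=M[8]=-8
or esi, eax → esi=25|(-8)=-7
mov esi, [edi] → esi=M[8]=-8
xor eax, esi → eax=(-8)^(-8)=0
add edi, 4 → edi=8+4=12
add ecx, 2 → ecx=6+2=8
cmp ecx, 14  (cmp 8,14)
jne L0: taken
add eax, esi → eax=0+(-8)=-8
mov eax, [edi] → eax=M[12]=2
or esi, eax → esi=(-8)|2=-6
mov esi, [edi] → esi=M[12]=2
xor eax, esi → eax=2^2=0
add edi, 4 → edi=12+4=16
add ecx, 2 → ecx=8+2=10
cmp ecx, 14  (cmp 10,14)
jne L0: taken
add eax, esi → eax=0+2=2
mov eax, [edi] → eax=M[16]=23
or esi, eax → esi=2|23=23
mov esi, [edi] → esi=M[16]=23
xor eax, esi → eax=23^23=0
add edi, 4 → edi=16+4=20
add ecx, 2 → ecx=10+2=12
cmp ecx, 14  (cmp 12,14)
jne L0: taken
add eax, esi → eax=0+23=23
mov eax, [edi] → eax=M[20]=17
or esi, eax → esi=23|17=23
mov esi, [edi] → esi=M[20]=17
xor eax, esi → eax=17^17=0
add edi, 4 → edi=20+4=24
add ecx, 2 → ecx=12+2=14
cmp ecx, 14  (cmp 14,14)
After step 57: edi = 24.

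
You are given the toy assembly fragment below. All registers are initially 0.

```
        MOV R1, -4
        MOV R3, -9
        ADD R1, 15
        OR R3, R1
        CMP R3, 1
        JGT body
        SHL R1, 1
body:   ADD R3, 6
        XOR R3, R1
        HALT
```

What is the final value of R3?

19

after MOV R1, -4: R1=-4
after MOV R3, -9: R3=-9
after ADD R1, 15: R1=(-4)+15=11
after OR R3, R1: R3=(-9)|11=-1
CMP R3, 1  (cmp -1,1)
JGT body: not taken
after SHL R1, 1: R1=11<<1=22
after ADD R3, 6: R3=(-1)+6=5
after XOR R3, R1: R3=5^22=19
halt.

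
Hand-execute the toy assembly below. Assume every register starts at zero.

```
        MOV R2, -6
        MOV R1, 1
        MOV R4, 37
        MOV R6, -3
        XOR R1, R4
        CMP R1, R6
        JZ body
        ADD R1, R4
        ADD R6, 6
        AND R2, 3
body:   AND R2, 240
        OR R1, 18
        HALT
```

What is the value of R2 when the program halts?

MOV R2, -6 → R2=-6
MOV R1, 1 → R1=1
MOV R4, 37 → R4=37
MOV R6, -3 → R6=-3
XOR R1, R4 → R1=1^37=36
CMP R1, R6  (cmp 36,-3)
JZ body: not taken
ADD R1, R4 → R1=36+37=73
ADD R6, 6 → R6=(-3)+6=3
AND R2, 3 → R2=(-6)&3=2
AND R2, 240 → R2=2&240=0
OR R1, 18 → R1=73|18=91
halt.

0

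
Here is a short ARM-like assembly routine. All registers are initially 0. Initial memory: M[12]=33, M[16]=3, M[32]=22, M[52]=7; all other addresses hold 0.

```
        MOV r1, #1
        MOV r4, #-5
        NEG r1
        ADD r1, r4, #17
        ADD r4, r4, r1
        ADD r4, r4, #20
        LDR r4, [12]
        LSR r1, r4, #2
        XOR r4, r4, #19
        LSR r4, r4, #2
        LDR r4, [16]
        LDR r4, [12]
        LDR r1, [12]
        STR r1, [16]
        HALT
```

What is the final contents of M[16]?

33

MOV r1, #1 → r1=1
MOV r4, #-5 → r4=-5
NEG r1 → r1=-(1)=-1
ADD r1, r4, #17 → r1=(-5)+17=12
ADD r4, r4, r1 → r4=(-5)+12=7
ADD r4, r4, #20 → r4=7+20=27
LDR r4, [12] → r4=M[12]=33
LSR r1, r4, #2 → r1=33>>2=8
XOR r4, r4, #19 → r4=33^19=50
LSR r4, r4, #2 → r4=50>>2=12
LDR r4, [16] → r4=M[16]=3
LDR r4, [12] → r4=M[12]=33
LDR r1, [12] → r1=M[12]=33
STR r1, [16] → M[16]=33
halt.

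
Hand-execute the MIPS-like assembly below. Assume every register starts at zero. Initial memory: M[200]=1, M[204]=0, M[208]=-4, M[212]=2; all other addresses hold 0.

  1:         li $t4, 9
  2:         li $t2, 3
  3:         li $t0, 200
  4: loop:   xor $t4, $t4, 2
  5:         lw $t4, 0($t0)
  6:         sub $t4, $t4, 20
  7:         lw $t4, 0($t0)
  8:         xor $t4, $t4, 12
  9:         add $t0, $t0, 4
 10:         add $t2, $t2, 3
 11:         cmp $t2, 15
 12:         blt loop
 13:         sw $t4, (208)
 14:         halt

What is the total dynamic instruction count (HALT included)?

li $t4, 9 → $t4=9
li $t2, 3 → $t2=3
li $t0, 200 → $t0=200
xor $t4, $t4, 2 → $t4=9^2=11
lw $t4, 0($t0) → $t4=M[200]=1
sub $t4, $t4, 20 → $t4=1-20=-19
lw $t4, 0($t0) → $t4=M[200]=1
xor $t4, $t4, 12 → $t4=1^12=13
add $t0, $t0, 4 → $t0=200+4=204
add $t2, $t2, 3 → $t2=3+3=6
cmp $t2, 15  (cmp 6,15)
blt loop: taken
xor $t4, $t4, 2 → $t4=13^2=15
lw $t4, 0($t0) → $t4=M[204]=0
sub $t4, $t4, 20 → $t4=0-20=-20
lw $t4, 0($t0) → $t4=M[204]=0
xor $t4, $t4, 12 → $t4=0^12=12
add $t0, $t0, 4 → $t0=204+4=208
add $t2, $t2, 3 → $t2=6+3=9
cmp $t2, 15  (cmp 9,15)
blt loop: taken
xor $t4, $t4, 2 → $t4=12^2=14
lw $t4, 0($t0) → $t4=M[208]=-4
sub $t4, $t4, 20 → $t4=(-4)-20=-24
lw $t4, 0($t0) → $t4=M[208]=-4
xor $t4, $t4, 12 → $t4=(-4)^12=-16
add $t0, $t0, 4 → $t0=208+4=212
add $t2, $t2, 3 → $t2=9+3=12
cmp $t2, 15  (cmp 12,15)
blt loop: taken
xor $t4, $t4, 2 → $t4=(-16)^2=-14
lw $t4, 0($t0) → $t4=M[212]=2
sub $t4, $t4, 20 → $t4=2-20=-18
lw $t4, 0($t0) → $t4=M[212]=2
xor $t4, $t4, 12 → $t4=2^12=14
add $t0, $t0, 4 → $t0=212+4=216
add $t2, $t2, 3 → $t2=12+3=15
cmp $t2, 15  (cmp 15,15)
blt loop: not taken
sw $t4, (208) → M[208]=14
halt.
Total executed instructions: 41.

41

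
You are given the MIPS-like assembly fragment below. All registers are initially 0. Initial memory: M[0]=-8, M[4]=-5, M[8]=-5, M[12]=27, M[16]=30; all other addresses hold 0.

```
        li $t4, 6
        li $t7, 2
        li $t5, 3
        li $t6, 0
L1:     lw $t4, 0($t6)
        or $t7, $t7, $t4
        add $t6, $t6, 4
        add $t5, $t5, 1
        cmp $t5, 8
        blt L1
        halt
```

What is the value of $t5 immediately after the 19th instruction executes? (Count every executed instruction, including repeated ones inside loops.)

5

after li $t4, 6: $t4=6
after li $t7, 2: $t7=2
after li $t5, 3: $t5=3
after li $t6, 0: $t6=0
after lw $t4, 0($t6): $t4=M[0]=-8
after or $t7, $t7, $t4: $t7=2|(-8)=-6
after add $t6, $t6, 4: $t6=0+4=4
after add $t5, $t5, 1: $t5=3+1=4
cmp $t5, 8  (cmp 4,8)
blt L1: taken
after lw $t4, 0($t6): $t4=M[4]=-5
after or $t7, $t7, $t4: $t7=(-6)|(-5)=-5
after add $t6, $t6, 4: $t6=4+4=8
after add $t5, $t5, 1: $t5=4+1=5
cmp $t5, 8  (cmp 5,8)
blt L1: taken
after lw $t4, 0($t6): $t4=M[8]=-5
after or $t7, $t7, $t4: $t7=(-5)|(-5)=-5
after add $t6, $t6, 4: $t6=8+4=12
After step 19: $t5 = 5.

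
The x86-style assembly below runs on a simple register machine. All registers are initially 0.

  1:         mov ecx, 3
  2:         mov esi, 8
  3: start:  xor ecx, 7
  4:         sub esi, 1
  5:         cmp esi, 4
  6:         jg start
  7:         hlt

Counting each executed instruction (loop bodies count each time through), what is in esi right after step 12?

ecx=3
esi=8
ecx=3^7=4
esi=8-1=7
cmp esi, 4  (cmp 7,4)
jg start: taken
ecx=4^7=3
esi=7-1=6
cmp esi, 4  (cmp 6,4)
jg start: taken
ecx=3^7=4
esi=6-1=5
After step 12: esi = 5.

5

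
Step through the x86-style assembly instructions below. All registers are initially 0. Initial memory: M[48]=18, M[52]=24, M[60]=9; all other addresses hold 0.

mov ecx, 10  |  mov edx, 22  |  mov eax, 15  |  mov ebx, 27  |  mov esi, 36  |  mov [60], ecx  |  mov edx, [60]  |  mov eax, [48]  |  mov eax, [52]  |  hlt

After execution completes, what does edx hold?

after mov ecx, 10: ecx=10
after mov edx, 22: edx=22
after mov eax, 15: eax=15
after mov ebx, 27: ebx=27
after mov esi, 36: esi=36
mov [60], ecx → M[60]=10
after mov edx, [60]: edx=M[60]=10
after mov eax, [48]: eax=M[48]=18
after mov eax, [52]: eax=M[52]=24
halt.

10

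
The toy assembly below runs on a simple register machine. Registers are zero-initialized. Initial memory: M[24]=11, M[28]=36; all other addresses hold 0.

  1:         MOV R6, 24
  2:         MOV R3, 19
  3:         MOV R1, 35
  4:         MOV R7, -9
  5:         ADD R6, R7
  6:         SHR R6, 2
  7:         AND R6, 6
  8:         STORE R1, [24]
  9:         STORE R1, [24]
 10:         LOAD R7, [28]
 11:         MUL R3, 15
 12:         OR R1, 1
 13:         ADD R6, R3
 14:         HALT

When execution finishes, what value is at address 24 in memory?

35

MOV R6, 24 → R6=24
MOV R3, 19 → R3=19
MOV R1, 35 → R1=35
MOV R7, -9 → R7=-9
ADD R6, R7 → R6=24+(-9)=15
SHR R6, 2 → R6=15>>2=3
AND R6, 6 → R6=3&6=2
STORE R1, [24] → M[24]=35
STORE R1, [24] → M[24]=35
LOAD R7, [28] → R7=M[28]=36
MUL R3, 15 → R3=19*15=285
OR R1, 1 → R1=35|1=35
ADD R6, R3 → R6=2+285=287
halt.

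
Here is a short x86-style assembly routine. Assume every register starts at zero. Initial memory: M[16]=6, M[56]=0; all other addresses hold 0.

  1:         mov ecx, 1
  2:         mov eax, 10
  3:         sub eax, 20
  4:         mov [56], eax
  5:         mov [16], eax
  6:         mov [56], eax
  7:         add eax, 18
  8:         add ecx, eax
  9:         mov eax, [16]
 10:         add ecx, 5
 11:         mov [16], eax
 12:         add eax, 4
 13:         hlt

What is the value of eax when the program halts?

-6

after mov ecx, 1: ecx=1
after mov eax, 10: eax=10
after sub eax, 20: eax=10-20=-10
mov [56], eax → M[56]=-10
mov [16], eax → M[16]=-10
mov [56], eax → M[56]=-10
after add eax, 18: eax=(-10)+18=8
after add ecx, eax: ecx=1+8=9
after mov eax, [16]: eax=M[16]=-10
after add ecx, 5: ecx=9+5=14
mov [16], eax → M[16]=-10
after add eax, 4: eax=(-10)+4=-6
halt.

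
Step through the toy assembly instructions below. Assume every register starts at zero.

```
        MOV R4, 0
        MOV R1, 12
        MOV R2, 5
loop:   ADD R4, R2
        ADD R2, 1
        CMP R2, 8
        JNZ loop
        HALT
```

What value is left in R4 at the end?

18

R4=0
R1=12
R2=5
R4=0+5=5
R2=5+1=6
CMP R2, 8  (cmp 6,8)
JNZ loop: taken
R4=5+6=11
R2=6+1=7
CMP R2, 8  (cmp 7,8)
JNZ loop: taken
R4=11+7=18
R2=7+1=8
CMP R2, 8  (cmp 8,8)
JNZ loop: not taken
halt.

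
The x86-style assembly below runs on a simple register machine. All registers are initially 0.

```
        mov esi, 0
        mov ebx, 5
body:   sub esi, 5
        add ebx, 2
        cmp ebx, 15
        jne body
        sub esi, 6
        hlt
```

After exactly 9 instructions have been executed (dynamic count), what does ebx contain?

after mov esi, 0: esi=0
after mov ebx, 5: ebx=5
after sub esi, 5: esi=0-5=-5
after add ebx, 2: ebx=5+2=7
cmp ebx, 15  (cmp 7,15)
jne body: taken
after sub esi, 5: esi=(-5)-5=-10
after add ebx, 2: ebx=7+2=9
cmp ebx, 15  (cmp 9,15)
After step 9: ebx = 9.

9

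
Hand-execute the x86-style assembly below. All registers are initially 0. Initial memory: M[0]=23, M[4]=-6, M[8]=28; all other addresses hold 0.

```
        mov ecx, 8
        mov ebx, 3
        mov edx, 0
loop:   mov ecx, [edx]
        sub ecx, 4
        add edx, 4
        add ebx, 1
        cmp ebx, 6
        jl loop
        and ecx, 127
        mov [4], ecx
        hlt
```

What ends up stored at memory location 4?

mov ecx, 8 → ecx=8
mov ebx, 3 → ebx=3
mov edx, 0 → edx=0
mov ecx, [edx] → ecx=M[0]=23
sub ecx, 4 → ecx=23-4=19
add edx, 4 → edx=0+4=4
add ebx, 1 → ebx=3+1=4
cmp ebx, 6  (cmp 4,6)
jl loop: taken
mov ecx, [edx] → ecx=M[4]=-6
sub ecx, 4 → ecx=(-6)-4=-10
add edx, 4 → edx=4+4=8
add ebx, 1 → ebx=4+1=5
cmp ebx, 6  (cmp 5,6)
jl loop: taken
mov ecx, [edx] → ecx=M[8]=28
sub ecx, 4 → ecx=28-4=24
add edx, 4 → edx=8+4=12
add ebx, 1 → ebx=5+1=6
cmp ebx, 6  (cmp 6,6)
jl loop: not taken
and ecx, 127 → ecx=24&127=24
mov [4], ecx → M[4]=24
halt.

24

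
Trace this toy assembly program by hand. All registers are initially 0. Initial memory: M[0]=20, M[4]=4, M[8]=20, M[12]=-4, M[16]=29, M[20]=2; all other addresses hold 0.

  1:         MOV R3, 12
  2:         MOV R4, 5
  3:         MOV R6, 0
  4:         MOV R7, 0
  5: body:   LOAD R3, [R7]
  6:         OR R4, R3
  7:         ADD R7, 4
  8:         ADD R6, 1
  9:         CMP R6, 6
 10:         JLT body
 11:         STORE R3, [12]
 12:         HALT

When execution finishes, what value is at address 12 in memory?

2

after MOV R3, 12: R3=12
after MOV R4, 5: R4=5
after MOV R6, 0: R6=0
after MOV R7, 0: R7=0
after LOAD R3, [R7]: R3=M[0]=20
after OR R4, R3: R4=5|20=21
after ADD R7, 4: R7=0+4=4
after ADD R6, 1: R6=0+1=1
CMP R6, 6  (cmp 1,6)
JLT body: taken
after LOAD R3, [R7]: R3=M[4]=4
after OR R4, R3: R4=21|4=21
after ADD R7, 4: R7=4+4=8
after ADD R6, 1: R6=1+1=2
CMP R6, 6  (cmp 2,6)
JLT body: taken
after LOAD R3, [R7]: R3=M[8]=20
after OR R4, R3: R4=21|20=21
after ADD R7, 4: R7=8+4=12
after ADD R6, 1: R6=2+1=3
CMP R6, 6  (cmp 3,6)
JLT body: taken
after LOAD R3, [R7]: R3=M[12]=-4
after OR R4, R3: R4=21|(-4)=-3
after ADD R7, 4: R7=12+4=16
after ADD R6, 1: R6=3+1=4
CMP R6, 6  (cmp 4,6)
JLT body: taken
after LOAD R3, [R7]: R3=M[16]=29
after OR R4, R3: R4=(-3)|29=-3
after ADD R7, 4: R7=16+4=20
after ADD R6, 1: R6=4+1=5
CMP R6, 6  (cmp 5,6)
JLT body: taken
after LOAD R3, [R7]: R3=M[20]=2
after OR R4, R3: R4=(-3)|2=-1
after ADD R7, 4: R7=20+4=24
after ADD R6, 1: R6=5+1=6
CMP R6, 6  (cmp 6,6)
JLT body: not taken
STORE R3, [12] → M[12]=2
halt.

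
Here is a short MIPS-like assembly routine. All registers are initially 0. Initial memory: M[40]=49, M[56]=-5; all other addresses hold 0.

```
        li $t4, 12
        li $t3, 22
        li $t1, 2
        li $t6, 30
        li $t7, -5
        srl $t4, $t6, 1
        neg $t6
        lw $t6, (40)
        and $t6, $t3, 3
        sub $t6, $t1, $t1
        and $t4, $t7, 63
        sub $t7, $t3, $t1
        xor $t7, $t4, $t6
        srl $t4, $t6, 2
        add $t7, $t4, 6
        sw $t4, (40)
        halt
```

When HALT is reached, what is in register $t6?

0

after li $t4, 12: $t4=12
after li $t3, 22: $t3=22
after li $t1, 2: $t1=2
after li $t6, 30: $t6=30
after li $t7, -5: $t7=-5
after srl $t4, $t6, 1: $t4=30>>1=15
after neg $t6: $t6=-(30)=-30
after lw $t6, (40): $t6=M[40]=49
after and $t6, $t3, 3: $t6=22&3=2
after sub $t6, $t1, $t1: $t6=2-2=0
after and $t4, $t7, 63: $t4=(-5)&63=59
after sub $t7, $t3, $t1: $t7=22-2=20
after xor $t7, $t4, $t6: $t7=59^0=59
after srl $t4, $t6, 2: $t4=0>>2=0
after add $t7, $t4, 6: $t7=0+6=6
sw $t4, (40) → M[40]=0
halt.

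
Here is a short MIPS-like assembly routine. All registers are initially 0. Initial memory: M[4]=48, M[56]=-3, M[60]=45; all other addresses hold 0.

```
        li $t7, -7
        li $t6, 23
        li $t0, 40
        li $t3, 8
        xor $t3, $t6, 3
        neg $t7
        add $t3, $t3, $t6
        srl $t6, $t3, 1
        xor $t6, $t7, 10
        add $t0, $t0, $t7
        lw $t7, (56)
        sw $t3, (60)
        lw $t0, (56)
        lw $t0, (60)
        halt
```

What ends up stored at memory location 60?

li $t7, -7 → $t7=-7
li $t6, 23 → $t6=23
li $t0, 40 → $t0=40
li $t3, 8 → $t3=8
xor $t3, $t6, 3 → $t3=23^3=20
neg $t7 → $t7=-(-7)=7
add $t3, $t3, $t6 → $t3=20+23=43
srl $t6, $t3, 1 → $t6=43>>1=21
xor $t6, $t7, 10 → $t6=7^10=13
add $t0, $t0, $t7 → $t0=40+7=47
lw $t7, (56) → $t7=M[56]=-3
sw $t3, (60) → M[60]=43
lw $t0, (56) → $t0=M[56]=-3
lw $t0, (60) → $t0=M[60]=43
halt.

43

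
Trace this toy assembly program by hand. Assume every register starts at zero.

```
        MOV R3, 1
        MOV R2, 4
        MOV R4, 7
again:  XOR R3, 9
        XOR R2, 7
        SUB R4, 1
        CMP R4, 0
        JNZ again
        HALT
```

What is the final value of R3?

8

MOV R3, 1 → R3=1
MOV R2, 4 → R2=4
MOV R4, 7 → R4=7
XOR R3, 9 → R3=1^9=8
XOR R2, 7 → R2=4^7=3
SUB R4, 1 → R4=7-1=6
CMP R4, 0  (cmp 6,0)
JNZ again: taken
XOR R3, 9 → R3=8^9=1
XOR R2, 7 → R2=3^7=4
SUB R4, 1 → R4=6-1=5
CMP R4, 0  (cmp 5,0)
JNZ again: taken
XOR R3, 9 → R3=1^9=8
XOR R2, 7 → R2=4^7=3
SUB R4, 1 → R4=5-1=4
CMP R4, 0  (cmp 4,0)
JNZ again: taken
XOR R3, 9 → R3=8^9=1
XOR R2, 7 → R2=3^7=4
SUB R4, 1 → R4=4-1=3
CMP R4, 0  (cmp 3,0)
JNZ again: taken
XOR R3, 9 → R3=1^9=8
XOR R2, 7 → R2=4^7=3
SUB R4, 1 → R4=3-1=2
CMP R4, 0  (cmp 2,0)
JNZ again: taken
XOR R3, 9 → R3=8^9=1
XOR R2, 7 → R2=3^7=4
SUB R4, 1 → R4=2-1=1
CMP R4, 0  (cmp 1,0)
JNZ again: taken
XOR R3, 9 → R3=1^9=8
XOR R2, 7 → R2=4^7=3
SUB R4, 1 → R4=1-1=0
CMP R4, 0  (cmp 0,0)
JNZ again: not taken
halt.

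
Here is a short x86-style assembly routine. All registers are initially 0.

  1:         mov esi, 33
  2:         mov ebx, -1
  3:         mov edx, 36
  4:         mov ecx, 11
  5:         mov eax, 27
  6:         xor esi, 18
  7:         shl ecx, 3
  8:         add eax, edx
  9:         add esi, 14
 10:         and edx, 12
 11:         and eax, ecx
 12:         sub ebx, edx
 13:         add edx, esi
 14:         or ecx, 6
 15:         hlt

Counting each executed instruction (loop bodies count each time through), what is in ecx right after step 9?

88

esi=33
ebx=-1
edx=36
ecx=11
eax=27
esi=33^18=51
ecx=11<<3=88
eax=27+36=63
esi=51+14=65
After step 9: ecx = 88.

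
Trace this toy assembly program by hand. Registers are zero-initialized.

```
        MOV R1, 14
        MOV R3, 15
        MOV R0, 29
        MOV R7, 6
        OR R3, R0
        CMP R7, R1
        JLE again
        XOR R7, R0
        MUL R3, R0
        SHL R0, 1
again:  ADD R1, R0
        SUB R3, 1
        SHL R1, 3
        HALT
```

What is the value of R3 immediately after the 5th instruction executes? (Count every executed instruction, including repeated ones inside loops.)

31

R1=14
R3=15
R0=29
R7=6
R3=15|29=31
After step 5: R3 = 31.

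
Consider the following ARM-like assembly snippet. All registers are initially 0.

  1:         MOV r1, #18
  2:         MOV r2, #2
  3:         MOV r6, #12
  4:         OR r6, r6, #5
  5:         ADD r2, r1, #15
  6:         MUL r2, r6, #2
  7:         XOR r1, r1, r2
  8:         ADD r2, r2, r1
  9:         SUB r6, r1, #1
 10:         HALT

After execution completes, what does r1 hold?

MOV r1, #18 → r1=18
MOV r2, #2 → r2=2
MOV r6, #12 → r6=12
OR r6, r6, #5 → r6=12|5=13
ADD r2, r1, #15 → r2=18+15=33
MUL r2, r6, #2 → r2=13*2=26
XOR r1, r1, r2 → r1=18^26=8
ADD r2, r2, r1 → r2=26+8=34
SUB r6, r1, #1 → r6=8-1=7
halt.

8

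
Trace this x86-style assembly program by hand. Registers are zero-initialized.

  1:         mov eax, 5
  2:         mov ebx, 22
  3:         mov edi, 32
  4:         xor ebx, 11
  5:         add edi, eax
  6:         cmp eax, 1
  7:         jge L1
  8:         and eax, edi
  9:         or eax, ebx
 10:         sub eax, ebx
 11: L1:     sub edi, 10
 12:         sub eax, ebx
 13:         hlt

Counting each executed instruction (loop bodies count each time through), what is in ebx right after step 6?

29

mov eax, 5 → eax=5
mov ebx, 22 → ebx=22
mov edi, 32 → edi=32
xor ebx, 11 → ebx=22^11=29
add edi, eax → edi=32+5=37
cmp eax, 1  (cmp 5,1)
After step 6: ebx = 29.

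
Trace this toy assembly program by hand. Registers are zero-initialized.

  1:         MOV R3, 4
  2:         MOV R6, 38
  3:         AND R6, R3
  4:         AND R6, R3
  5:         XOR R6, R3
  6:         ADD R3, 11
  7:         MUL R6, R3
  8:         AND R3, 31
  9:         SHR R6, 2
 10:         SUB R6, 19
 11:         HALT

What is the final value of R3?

MOV R3, 4 → R3=4
MOV R6, 38 → R6=38
AND R6, R3 → R6=38&4=4
AND R6, R3 → R6=4&4=4
XOR R6, R3 → R6=4^4=0
ADD R3, 11 → R3=4+11=15
MUL R6, R3 → R6=0*15=0
AND R3, 31 → R3=15&31=15
SHR R6, 2 → R6=0>>2=0
SUB R6, 19 → R6=0-19=-19
halt.

15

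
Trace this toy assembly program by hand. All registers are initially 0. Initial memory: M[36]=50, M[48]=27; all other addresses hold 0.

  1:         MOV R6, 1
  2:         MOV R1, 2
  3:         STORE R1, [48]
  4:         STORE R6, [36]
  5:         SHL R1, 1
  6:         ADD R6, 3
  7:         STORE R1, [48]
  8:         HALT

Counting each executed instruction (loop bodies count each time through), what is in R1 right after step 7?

MOV R6, 1 → R6=1
MOV R1, 2 → R1=2
STORE R1, [48] → M[48]=2
STORE R6, [36] → M[36]=1
SHL R1, 1 → R1=2<<1=4
ADD R6, 3 → R6=1+3=4
STORE R1, [48] → M[48]=4
After step 7: R1 = 4.

4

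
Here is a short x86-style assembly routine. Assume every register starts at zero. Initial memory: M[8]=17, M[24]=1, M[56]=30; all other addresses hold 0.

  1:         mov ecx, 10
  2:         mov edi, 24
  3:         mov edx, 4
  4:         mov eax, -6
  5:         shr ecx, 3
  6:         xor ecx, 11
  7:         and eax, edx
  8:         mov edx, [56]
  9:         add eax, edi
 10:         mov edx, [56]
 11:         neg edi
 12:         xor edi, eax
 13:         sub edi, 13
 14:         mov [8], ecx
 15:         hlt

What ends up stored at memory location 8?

ecx=10
edi=24
edx=4
eax=-6
ecx=10>>3=1
ecx=1^11=10
eax=(-6)&4=0
edx=M[56]=30
eax=0+24=24
edx=M[56]=30
edi=-(24)=-24
edi=(-24)^24=-16
edi=(-16)-13=-29
mov [8], ecx → M[8]=10
halt.

10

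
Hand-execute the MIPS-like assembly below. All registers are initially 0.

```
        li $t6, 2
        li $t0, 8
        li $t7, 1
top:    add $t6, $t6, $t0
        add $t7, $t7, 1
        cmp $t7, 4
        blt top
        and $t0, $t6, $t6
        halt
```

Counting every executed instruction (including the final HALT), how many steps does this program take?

17

after li $t6, 2: $t6=2
after li $t0, 8: $t0=8
after li $t7, 1: $t7=1
after add $t6, $t6, $t0: $t6=2+8=10
after add $t7, $t7, 1: $t7=1+1=2
cmp $t7, 4  (cmp 2,4)
blt top: taken
after add $t6, $t6, $t0: $t6=10+8=18
after add $t7, $t7, 1: $t7=2+1=3
cmp $t7, 4  (cmp 3,4)
blt top: taken
after add $t6, $t6, $t0: $t6=18+8=26
after add $t7, $t7, 1: $t7=3+1=4
cmp $t7, 4  (cmp 4,4)
blt top: not taken
after and $t0, $t6, $t6: $t0=26&26=26
halt.
Total executed instructions: 17.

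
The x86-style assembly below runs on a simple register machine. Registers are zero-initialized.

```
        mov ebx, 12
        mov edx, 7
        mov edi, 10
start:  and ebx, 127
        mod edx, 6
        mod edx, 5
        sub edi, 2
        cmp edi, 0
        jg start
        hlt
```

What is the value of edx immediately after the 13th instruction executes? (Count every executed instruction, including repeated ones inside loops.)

1

mov ebx, 12 → ebx=12
mov edx, 7 → edx=7
mov edi, 10 → edi=10
and ebx, 127 → ebx=12&127=12
mod edx, 6 → edx=7%6=1
mod edx, 5 → edx=1%5=1
sub edi, 2 → edi=10-2=8
cmp edi, 0  (cmp 8,0)
jg start: taken
and ebx, 127 → ebx=12&127=12
mod edx, 6 → edx=1%6=1
mod edx, 5 → edx=1%5=1
sub edi, 2 → edi=8-2=6
After step 13: edx = 1.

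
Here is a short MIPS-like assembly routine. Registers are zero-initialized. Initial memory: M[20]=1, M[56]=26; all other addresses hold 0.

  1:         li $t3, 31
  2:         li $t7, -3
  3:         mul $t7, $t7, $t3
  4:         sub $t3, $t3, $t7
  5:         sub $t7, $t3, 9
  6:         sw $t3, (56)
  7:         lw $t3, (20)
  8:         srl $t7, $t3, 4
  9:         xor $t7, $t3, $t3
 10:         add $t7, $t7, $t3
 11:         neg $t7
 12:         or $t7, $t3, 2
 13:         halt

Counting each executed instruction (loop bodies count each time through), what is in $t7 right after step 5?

115

li $t3, 31 → $t3=31
li $t7, -3 → $t7=-3
mul $t7, $t7, $t3 → $t7=(-3)*31=-93
sub $t3, $t3, $t7 → $t3=31-(-93)=124
sub $t7, $t3, 9 → $t7=124-9=115
After step 5: $t7 = 115.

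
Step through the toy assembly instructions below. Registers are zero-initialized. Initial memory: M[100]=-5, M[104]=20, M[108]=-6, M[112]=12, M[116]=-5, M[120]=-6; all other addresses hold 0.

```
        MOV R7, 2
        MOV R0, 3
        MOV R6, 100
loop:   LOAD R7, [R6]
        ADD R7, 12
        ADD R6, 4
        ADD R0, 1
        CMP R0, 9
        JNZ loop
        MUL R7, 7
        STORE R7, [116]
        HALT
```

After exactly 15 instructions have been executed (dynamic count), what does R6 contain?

108

R7=2
R0=3
R6=100
R7=M[100]=-5
R7=(-5)+12=7
R6=100+4=104
R0=3+1=4
CMP R0, 9  (cmp 4,9)
JNZ loop: taken
R7=M[104]=20
R7=20+12=32
R6=104+4=108
R0=4+1=5
CMP R0, 9  (cmp 5,9)
JNZ loop: taken
After step 15: R6 = 108.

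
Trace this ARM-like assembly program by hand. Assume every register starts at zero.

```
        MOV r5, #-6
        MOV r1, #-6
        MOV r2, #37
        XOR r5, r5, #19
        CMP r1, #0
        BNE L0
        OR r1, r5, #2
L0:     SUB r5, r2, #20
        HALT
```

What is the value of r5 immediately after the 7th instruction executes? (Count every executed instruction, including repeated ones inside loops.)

after MOV r5, #-6: r5=-6
after MOV r1, #-6: r1=-6
after MOV r2, #37: r2=37
after XOR r5, r5, #19: r5=(-6)^19=-23
CMP r1, #0  (cmp -6,0)
BNE L0: taken
after SUB r5, r2, #20: r5=37-20=17
After step 7: r5 = 17.

17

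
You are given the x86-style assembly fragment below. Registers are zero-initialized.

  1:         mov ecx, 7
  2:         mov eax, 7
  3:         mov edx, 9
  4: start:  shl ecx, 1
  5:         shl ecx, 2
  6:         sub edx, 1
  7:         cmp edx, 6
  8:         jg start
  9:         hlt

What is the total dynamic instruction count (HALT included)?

after mov ecx, 7: ecx=7
after mov eax, 7: eax=7
after mov edx, 9: edx=9
after shl ecx, 1: ecx=7<<1=14
after shl ecx, 2: ecx=14<<2=56
after sub edx, 1: edx=9-1=8
cmp edx, 6  (cmp 8,6)
jg start: taken
after shl ecx, 1: ecx=56<<1=112
after shl ecx, 2: ecx=112<<2=448
after sub edx, 1: edx=8-1=7
cmp edx, 6  (cmp 7,6)
jg start: taken
after shl ecx, 1: ecx=448<<1=896
after shl ecx, 2: ecx=896<<2=3584
after sub edx, 1: edx=7-1=6
cmp edx, 6  (cmp 6,6)
jg start: not taken
halt.
Total executed instructions: 19.

19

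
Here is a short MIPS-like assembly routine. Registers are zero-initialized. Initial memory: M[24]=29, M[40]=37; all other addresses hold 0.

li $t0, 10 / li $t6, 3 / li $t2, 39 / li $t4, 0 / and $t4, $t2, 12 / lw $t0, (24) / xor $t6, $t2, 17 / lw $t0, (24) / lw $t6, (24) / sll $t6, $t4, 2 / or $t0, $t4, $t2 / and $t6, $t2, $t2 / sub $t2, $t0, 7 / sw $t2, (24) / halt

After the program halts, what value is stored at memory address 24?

32

after li $t0, 10: $t0=10
after li $t6, 3: $t6=3
after li $t2, 39: $t2=39
after li $t4, 0: $t4=0
after and $t4, $t2, 12: $t4=39&12=4
after lw $t0, (24): $t0=M[24]=29
after xor $t6, $t2, 17: $t6=39^17=54
after lw $t0, (24): $t0=M[24]=29
after lw $t6, (24): $t6=M[24]=29
after sll $t6, $t4, 2: $t6=4<<2=16
after or $t0, $t4, $t2: $t0=4|39=39
after and $t6, $t2, $t2: $t6=39&39=39
after sub $t2, $t0, 7: $t2=39-7=32
sw $t2, (24) → M[24]=32
halt.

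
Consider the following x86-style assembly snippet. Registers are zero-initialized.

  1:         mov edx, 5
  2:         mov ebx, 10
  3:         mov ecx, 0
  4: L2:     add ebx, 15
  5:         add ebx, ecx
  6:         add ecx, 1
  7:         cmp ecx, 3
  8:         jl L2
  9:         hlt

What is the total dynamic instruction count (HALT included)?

19

mov edx, 5 → edx=5
mov ebx, 10 → ebx=10
mov ecx, 0 → ecx=0
add ebx, 15 → ebx=10+15=25
add ebx, ecx → ebx=25+0=25
add ecx, 1 → ecx=0+1=1
cmp ecx, 3  (cmp 1,3)
jl L2: taken
add ebx, 15 → ebx=25+15=40
add ebx, ecx → ebx=40+1=41
add ecx, 1 → ecx=1+1=2
cmp ecx, 3  (cmp 2,3)
jl L2: taken
add ebx, 15 → ebx=41+15=56
add ebx, ecx → ebx=56+2=58
add ecx, 1 → ecx=2+1=3
cmp ecx, 3  (cmp 3,3)
jl L2: not taken
halt.
Total executed instructions: 19.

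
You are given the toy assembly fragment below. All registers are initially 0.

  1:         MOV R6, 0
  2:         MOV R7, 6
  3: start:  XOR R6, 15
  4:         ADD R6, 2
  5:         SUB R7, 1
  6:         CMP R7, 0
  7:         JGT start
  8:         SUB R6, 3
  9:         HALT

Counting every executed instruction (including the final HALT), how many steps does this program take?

34

MOV R6, 0 → R6=0
MOV R7, 6 → R7=6
XOR R6, 15 → R6=0^15=15
ADD R6, 2 → R6=15+2=17
SUB R7, 1 → R7=6-1=5
CMP R7, 0  (cmp 5,0)
JGT start: taken
XOR R6, 15 → R6=17^15=30
ADD R6, 2 → R6=30+2=32
SUB R7, 1 → R7=5-1=4
CMP R7, 0  (cmp 4,0)
JGT start: taken
XOR R6, 15 → R6=32^15=47
ADD R6, 2 → R6=47+2=49
SUB R7, 1 → R7=4-1=3
CMP R7, 0  (cmp 3,0)
JGT start: taken
XOR R6, 15 → R6=49^15=62
ADD R6, 2 → R6=62+2=64
SUB R7, 1 → R7=3-1=2
CMP R7, 0  (cmp 2,0)
JGT start: taken
XOR R6, 15 → R6=64^15=79
ADD R6, 2 → R6=79+2=81
SUB R7, 1 → R7=2-1=1
CMP R7, 0  (cmp 1,0)
JGT start: taken
XOR R6, 15 → R6=81^15=94
ADD R6, 2 → R6=94+2=96
SUB R7, 1 → R7=1-1=0
CMP R7, 0  (cmp 0,0)
JGT start: not taken
SUB R6, 3 → R6=96-3=93
halt.
Total executed instructions: 34.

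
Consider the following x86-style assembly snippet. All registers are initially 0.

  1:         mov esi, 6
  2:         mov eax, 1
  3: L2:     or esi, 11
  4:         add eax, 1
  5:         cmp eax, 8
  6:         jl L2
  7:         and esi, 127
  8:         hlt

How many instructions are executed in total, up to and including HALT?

32

after mov esi, 6: esi=6
after mov eax, 1: eax=1
after or esi, 11: esi=6|11=15
after add eax, 1: eax=1+1=2
cmp eax, 8  (cmp 2,8)
jl L2: taken
after or esi, 11: esi=15|11=15
after add eax, 1: eax=2+1=3
cmp eax, 8  (cmp 3,8)
jl L2: taken
after or esi, 11: esi=15|11=15
after add eax, 1: eax=3+1=4
cmp eax, 8  (cmp 4,8)
jl L2: taken
after or esi, 11: esi=15|11=15
after add eax, 1: eax=4+1=5
cmp eax, 8  (cmp 5,8)
jl L2: taken
after or esi, 11: esi=15|11=15
after add eax, 1: eax=5+1=6
cmp eax, 8  (cmp 6,8)
jl L2: taken
after or esi, 11: esi=15|11=15
after add eax, 1: eax=6+1=7
cmp eax, 8  (cmp 7,8)
jl L2: taken
after or esi, 11: esi=15|11=15
after add eax, 1: eax=7+1=8
cmp eax, 8  (cmp 8,8)
jl L2: not taken
after and esi, 127: esi=15&127=15
halt.
Total executed instructions: 32.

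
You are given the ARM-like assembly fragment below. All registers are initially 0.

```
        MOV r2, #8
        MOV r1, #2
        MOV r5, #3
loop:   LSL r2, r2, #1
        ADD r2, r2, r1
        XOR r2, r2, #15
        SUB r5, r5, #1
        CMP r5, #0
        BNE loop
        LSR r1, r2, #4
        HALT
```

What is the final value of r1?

6

MOV r2, #8 → r2=8
MOV r1, #2 → r1=2
MOV r5, #3 → r5=3
LSL r2, r2, #1 → r2=8<<1=16
ADD r2, r2, r1 → r2=16+2=18
XOR r2, r2, #15 → r2=18^15=29
SUB r5, r5, #1 → r5=3-1=2
CMP r5, #0  (cmp 2,0)
BNE loop: taken
LSL r2, r2, #1 → r2=29<<1=58
ADD r2, r2, r1 → r2=58+2=60
XOR r2, r2, #15 → r2=60^15=51
SUB r5, r5, #1 → r5=2-1=1
CMP r5, #0  (cmp 1,0)
BNE loop: taken
LSL r2, r2, #1 → r2=51<<1=102
ADD r2, r2, r1 → r2=102+2=104
XOR r2, r2, #15 → r2=104^15=103
SUB r5, r5, #1 → r5=1-1=0
CMP r5, #0  (cmp 0,0)
BNE loop: not taken
LSR r1, r2, #4 → r1=103>>4=6
halt.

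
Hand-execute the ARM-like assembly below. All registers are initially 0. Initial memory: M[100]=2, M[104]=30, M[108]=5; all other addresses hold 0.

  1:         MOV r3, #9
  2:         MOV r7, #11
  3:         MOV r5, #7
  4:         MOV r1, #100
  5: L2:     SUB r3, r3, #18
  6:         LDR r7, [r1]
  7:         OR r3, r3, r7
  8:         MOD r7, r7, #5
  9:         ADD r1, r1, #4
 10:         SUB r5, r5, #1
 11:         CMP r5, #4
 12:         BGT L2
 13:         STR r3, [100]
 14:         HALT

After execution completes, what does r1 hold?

MOV r3, #9 → r3=9
MOV r7, #11 → r7=11
MOV r5, #7 → r5=7
MOV r1, #100 → r1=100
SUB r3, r3, #18 → r3=9-18=-9
LDR r7, [r1] → r7=M[100]=2
OR r3, r3, r7 → r3=(-9)|2=-9
MOD r7, r7, #5 → r7=2%5=2
ADD r1, r1, #4 → r1=100+4=104
SUB r5, r5, #1 → r5=7-1=6
CMP r5, #4  (cmp 6,4)
BGT L2: taken
SUB r3, r3, #18 → r3=(-9)-18=-27
LDR r7, [r1] → r7=M[104]=30
OR r3, r3, r7 → r3=(-27)|30=-1
MOD r7, r7, #5 → r7=30%5=0
ADD r1, r1, #4 → r1=104+4=108
SUB r5, r5, #1 → r5=6-1=5
CMP r5, #4  (cmp 5,4)
BGT L2: taken
SUB r3, r3, #18 → r3=(-1)-18=-19
LDR r7, [r1] → r7=M[108]=5
OR r3, r3, r7 → r3=(-19)|5=-19
MOD r7, r7, #5 → r7=5%5=0
ADD r1, r1, #4 → r1=108+4=112
SUB r5, r5, #1 → r5=5-1=4
CMP r5, #4  (cmp 4,4)
BGT L2: not taken
STR r3, [100] → M[100]=-19
halt.

112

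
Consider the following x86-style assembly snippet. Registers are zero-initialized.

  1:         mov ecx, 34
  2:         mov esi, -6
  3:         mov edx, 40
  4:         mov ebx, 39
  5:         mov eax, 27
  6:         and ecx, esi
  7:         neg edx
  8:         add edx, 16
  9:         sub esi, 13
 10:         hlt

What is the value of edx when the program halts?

after mov ecx, 34: ecx=34
after mov esi, -6: esi=-6
after mov edx, 40: edx=40
after mov ebx, 39: ebx=39
after mov eax, 27: eax=27
after and ecx, esi: ecx=34&(-6)=34
after neg edx: edx=-(40)=-40
after add edx, 16: edx=(-40)+16=-24
after sub esi, 13: esi=(-6)-13=-19
halt.

-24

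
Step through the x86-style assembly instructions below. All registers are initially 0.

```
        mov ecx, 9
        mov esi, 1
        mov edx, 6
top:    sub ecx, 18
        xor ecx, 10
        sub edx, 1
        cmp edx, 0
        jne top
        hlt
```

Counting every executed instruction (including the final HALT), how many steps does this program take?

34

after mov ecx, 9: ecx=9
after mov esi, 1: esi=1
after mov edx, 6: edx=6
after sub ecx, 18: ecx=9-18=-9
after xor ecx, 10: ecx=(-9)^10=-3
after sub edx, 1: edx=6-1=5
cmp edx, 0  (cmp 5,0)
jne top: taken
after sub ecx, 18: ecx=(-3)-18=-21
after xor ecx, 10: ecx=(-21)^10=-31
after sub edx, 1: edx=5-1=4
cmp edx, 0  (cmp 4,0)
jne top: taken
after sub ecx, 18: ecx=(-31)-18=-49
after xor ecx, 10: ecx=(-49)^10=-59
after sub edx, 1: edx=4-1=3
cmp edx, 0  (cmp 3,0)
jne top: taken
after sub ecx, 18: ecx=(-59)-18=-77
after xor ecx, 10: ecx=(-77)^10=-71
after sub edx, 1: edx=3-1=2
cmp edx, 0  (cmp 2,0)
jne top: taken
after sub ecx, 18: ecx=(-71)-18=-89
after xor ecx, 10: ecx=(-89)^10=-83
after sub edx, 1: edx=2-1=1
cmp edx, 0  (cmp 1,0)
jne top: taken
after sub ecx, 18: ecx=(-83)-18=-101
after xor ecx, 10: ecx=(-101)^10=-111
after sub edx, 1: edx=1-1=0
cmp edx, 0  (cmp 0,0)
jne top: not taken
halt.
Total executed instructions: 34.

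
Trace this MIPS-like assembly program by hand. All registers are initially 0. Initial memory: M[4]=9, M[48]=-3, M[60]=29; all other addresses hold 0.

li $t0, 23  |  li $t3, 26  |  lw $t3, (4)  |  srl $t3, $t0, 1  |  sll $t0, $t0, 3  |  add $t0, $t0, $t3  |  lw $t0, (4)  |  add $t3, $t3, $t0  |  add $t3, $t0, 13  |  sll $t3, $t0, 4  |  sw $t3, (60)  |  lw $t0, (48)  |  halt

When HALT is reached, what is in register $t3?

144

after li $t0, 23: $t0=23
after li $t3, 26: $t3=26
after lw $t3, (4): $t3=M[4]=9
after srl $t3, $t0, 1: $t3=23>>1=11
after sll $t0, $t0, 3: $t0=23<<3=184
after add $t0, $t0, $t3: $t0=184+11=195
after lw $t0, (4): $t0=M[4]=9
after add $t3, $t3, $t0: $t3=11+9=20
after add $t3, $t0, 13: $t3=9+13=22
after sll $t3, $t0, 4: $t3=9<<4=144
sw $t3, (60) → M[60]=144
after lw $t0, (48): $t0=M[48]=-3
halt.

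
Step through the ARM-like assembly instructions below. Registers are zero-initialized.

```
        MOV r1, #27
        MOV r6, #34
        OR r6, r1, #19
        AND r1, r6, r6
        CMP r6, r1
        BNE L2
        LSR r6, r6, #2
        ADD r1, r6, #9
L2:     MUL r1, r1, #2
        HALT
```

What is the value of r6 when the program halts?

6

MOV r1, #27 → r1=27
MOV r6, #34 → r6=34
OR r6, r1, #19 → r6=27|19=27
AND r1, r6, r6 → r1=27&27=27
CMP r6, r1  (cmp 27,27)
BNE L2: not taken
LSR r6, r6, #2 → r6=27>>2=6
ADD r1, r6, #9 → r1=6+9=15
MUL r1, r1, #2 → r1=15*2=30
halt.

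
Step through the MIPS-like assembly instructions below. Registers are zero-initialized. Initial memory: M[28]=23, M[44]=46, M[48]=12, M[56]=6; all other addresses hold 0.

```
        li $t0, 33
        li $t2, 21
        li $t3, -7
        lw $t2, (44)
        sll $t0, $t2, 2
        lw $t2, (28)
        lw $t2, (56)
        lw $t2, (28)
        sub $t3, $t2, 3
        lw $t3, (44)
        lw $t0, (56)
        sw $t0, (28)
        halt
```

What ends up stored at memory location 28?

6

$t0=33
$t2=21
$t3=-7
$t2=M[44]=46
$t0=46<<2=184
$t2=M[28]=23
$t2=M[56]=6
$t2=M[28]=23
$t3=23-3=20
$t3=M[44]=46
$t0=M[56]=6
sw $t0, (28) → M[28]=6
halt.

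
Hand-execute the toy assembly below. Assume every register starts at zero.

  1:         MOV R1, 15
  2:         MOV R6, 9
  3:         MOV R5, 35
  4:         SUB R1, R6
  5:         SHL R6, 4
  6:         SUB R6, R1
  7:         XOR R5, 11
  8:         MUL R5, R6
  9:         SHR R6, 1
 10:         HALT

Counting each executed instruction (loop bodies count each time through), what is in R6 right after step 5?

144

MOV R1, 15 → R1=15
MOV R6, 9 → R6=9
MOV R5, 35 → R5=35
SUB R1, R6 → R1=15-9=6
SHL R6, 4 → R6=9<<4=144
After step 5: R6 = 144.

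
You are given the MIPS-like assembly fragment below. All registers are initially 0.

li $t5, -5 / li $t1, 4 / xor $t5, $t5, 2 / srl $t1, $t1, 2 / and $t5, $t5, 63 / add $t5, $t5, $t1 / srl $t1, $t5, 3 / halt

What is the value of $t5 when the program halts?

$t5=-5
$t1=4
$t5=(-5)^2=-7
$t1=4>>2=1
$t5=(-7)&63=57
$t5=57+1=58
$t1=58>>3=7
halt.

58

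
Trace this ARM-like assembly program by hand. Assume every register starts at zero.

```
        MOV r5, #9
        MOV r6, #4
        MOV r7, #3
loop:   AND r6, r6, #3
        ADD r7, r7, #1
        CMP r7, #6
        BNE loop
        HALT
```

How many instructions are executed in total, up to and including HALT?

16

after MOV r5, #9: r5=9
after MOV r6, #4: r6=4
after MOV r7, #3: r7=3
after AND r6, r6, #3: r6=4&3=0
after ADD r7, r7, #1: r7=3+1=4
CMP r7, #6  (cmp 4,6)
BNE loop: taken
after AND r6, r6, #3: r6=0&3=0
after ADD r7, r7, #1: r7=4+1=5
CMP r7, #6  (cmp 5,6)
BNE loop: taken
after AND r6, r6, #3: r6=0&3=0
after ADD r7, r7, #1: r7=5+1=6
CMP r7, #6  (cmp 6,6)
BNE loop: not taken
halt.
Total executed instructions: 16.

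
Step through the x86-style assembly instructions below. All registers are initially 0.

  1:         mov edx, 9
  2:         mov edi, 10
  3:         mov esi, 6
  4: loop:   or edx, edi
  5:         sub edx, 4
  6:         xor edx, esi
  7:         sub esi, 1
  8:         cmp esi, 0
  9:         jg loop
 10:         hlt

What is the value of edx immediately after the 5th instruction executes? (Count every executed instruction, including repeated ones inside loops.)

7

mov edx, 9 → edx=9
mov edi, 10 → edi=10
mov esi, 6 → esi=6
or edx, edi → edx=9|10=11
sub edx, 4 → edx=11-4=7
After step 5: edx = 7.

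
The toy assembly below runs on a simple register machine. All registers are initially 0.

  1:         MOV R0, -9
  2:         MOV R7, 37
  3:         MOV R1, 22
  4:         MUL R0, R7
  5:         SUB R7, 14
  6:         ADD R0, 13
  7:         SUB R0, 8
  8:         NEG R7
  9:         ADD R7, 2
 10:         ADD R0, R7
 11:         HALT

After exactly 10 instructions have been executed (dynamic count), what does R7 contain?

-21

R0=-9
R7=37
R1=22
R0=(-9)*37=-333
R7=37-14=23
R0=(-333)+13=-320
R0=(-320)-8=-328
R7=-(23)=-23
R7=(-23)+2=-21
R0=(-328)+(-21)=-349
After step 10: R7 = -21.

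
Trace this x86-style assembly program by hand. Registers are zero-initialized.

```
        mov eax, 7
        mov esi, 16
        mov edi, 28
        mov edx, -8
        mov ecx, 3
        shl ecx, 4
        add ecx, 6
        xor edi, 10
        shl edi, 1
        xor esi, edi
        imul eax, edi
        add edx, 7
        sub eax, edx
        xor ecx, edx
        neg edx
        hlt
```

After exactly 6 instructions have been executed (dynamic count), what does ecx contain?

48

eax=7
esi=16
edi=28
edx=-8
ecx=3
ecx=3<<4=48
After step 6: ecx = 48.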